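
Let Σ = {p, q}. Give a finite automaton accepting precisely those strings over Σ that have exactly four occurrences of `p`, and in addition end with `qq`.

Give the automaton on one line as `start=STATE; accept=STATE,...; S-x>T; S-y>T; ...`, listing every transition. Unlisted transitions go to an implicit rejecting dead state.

start=s0; accept=s7; s0-p>s1; s0-q>s0; s1-p>s2; s1-q>s1; s2-p>s3; s2-q>s2; s3-p>s4; s3-q>s3; s4-p>s5; s4-q>s6; s5-p>s5; s5-q>s5; s6-p>s5; s6-q>s7; s7-p>s5; s7-q>s7

Handle the two conditions separately and then intersect. One (6 states) tracks the count of `p`s, saturating at 5; the other (3 states) tracks how much of the suffix `qq` has currently been matched. Each combined state is a pair, one component from each; accept when both components accept. Equivalent product states are then merged.
An 8-state machine:
        p   q  
>  s0   s1  s0 
   s1   s2  s1 
   s2   s3  s2 
   s3   s4  s3 
   s4   s5  s6 
   s5   s5  s5 
   s6   s5  s7 
 * s7   s5  s7 
(> = start, * = accepting)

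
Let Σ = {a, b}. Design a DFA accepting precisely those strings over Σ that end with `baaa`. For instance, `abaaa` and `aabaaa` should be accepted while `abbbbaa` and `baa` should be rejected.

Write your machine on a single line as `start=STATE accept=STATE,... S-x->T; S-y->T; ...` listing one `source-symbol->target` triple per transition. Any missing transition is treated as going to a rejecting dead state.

Let each state record the length of the longest suffix of the input read so far that is also a prefix of `baaa`. S1 means the last symbol is `b`; S2 means the last 2 symbols are `ba`; S3 means the last 3 symbols are `baa`; S4 means the last 4 symbols are `baaa`. Accept only at S4, where the string currently ends in `baaa`.
With 5 states:
        a   b  
>  S0   S0  S1 
   S1   S2  S1 
   S2   S3  S1 
   S3   S4  S1 
 * S4   S0  S1 
(> = start, * = accepting)

start=S0; accept=S4; S0-a->S0; S0-b->S1; S1-a->S2; S1-b->S1; S2-a->S3; S2-b->S1; S3-a->S4; S3-b->S1; S4-a->S0; S4-b->S1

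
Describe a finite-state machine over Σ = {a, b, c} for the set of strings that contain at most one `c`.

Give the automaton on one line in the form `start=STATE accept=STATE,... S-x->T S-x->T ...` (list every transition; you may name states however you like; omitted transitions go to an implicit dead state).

start=S0 accept=S0,S1 S0-a->S0 S0-b->S0 S0-c->S1 S1-a->S1 S1-b->S1 S1-c->S2 S2-a->S2 S2-b->S2 S2-c->S2

Count `c`s, saturating at 2: state S0 means no `c` yet, S1 means one `c` seen, S2 means more than one. Each `c` increments (capped at S2); other symbols loop. Accept from {S0, S1}.
A 3-state machine:
        a   b   c  
>* S0   S0  S0  S1 
 * S1   S1  S1  S2 
   S2   S2  S2  S2 
(> = start, * = accepting)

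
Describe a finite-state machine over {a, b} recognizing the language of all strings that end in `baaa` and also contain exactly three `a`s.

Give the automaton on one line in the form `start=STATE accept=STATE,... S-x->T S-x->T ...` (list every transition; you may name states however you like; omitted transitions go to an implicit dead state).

Handle the two conditions separately and then intersect. One (5 states) tracks how much of the suffix `baaa` has currently been matched; the other (5 states) tracks the count of `a`s, saturating at 4. Each combined state is a pair, one component from each; accept when both components accept.
          a    b  
>  q0     q1   q2 
   q1     q3   q4 
   q2     q5   q2 
   q3     q6   q7 
   q4     q8   q4 
   q5     q9   q4 
   q6    q10  q11 
   q7    q12   q7 
   q8    q13   q7 
   q9    q14   q7 
   q10   q10  q15 
   q11   q16  q11 
   q12   q17  q11 
   q13   q18  q11 
 * q14   q10  q11 
   q15   q16  q15 
   q16   q17  q15 
   q17   q18  q15 
   q18   q10  q15 
(> = start, * = accepting)

start=q0 accept=q14 q0-a->q1 q0-b->q2 q1-a->q3 q1-b->q4 q2-a->q5 q2-b->q2 q3-a->q6 q3-b->q7 q4-a->q8 q4-b->q4 q5-a->q9 q5-b->q4 q6-a->q10 q6-b->q11 q7-a->q12 q7-b->q7 q8-a->q13 q8-b->q7 q9-a->q14 q9-b->q7 q10-a->q10 q10-b->q15 q11-a->q16 q11-b->q11 q12-a->q17 q12-b->q11 q13-a->q18 q13-b->q11 q14-a->q10 q14-b->q11 q15-a->q16 q15-b->q15 q16-a->q17 q16-b->q15 q17-a->q18 q17-b->q15 q18-a->q10 q18-b->q15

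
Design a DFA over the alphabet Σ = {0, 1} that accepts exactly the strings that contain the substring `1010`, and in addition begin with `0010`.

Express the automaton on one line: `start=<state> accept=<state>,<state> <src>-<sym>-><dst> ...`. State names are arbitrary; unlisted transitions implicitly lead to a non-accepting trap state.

Handle the two conditions separately and then intersect. The first has 5 states tracking whether and how much of `1010` has been seen; the second has 6 states tracking whether the input so far still matches the prefix `0010`. A product state is a pair (one from each), accepting exactly when both do. Minimizing collapses redundant product states.
       0  1 
>  A   B  C 
   B   D  C 
   C   C  C 
   D   C  E 
   E   F  C 
   F   G  H 
   G   G  I 
   H   J  I 
   I   F  I 
 * J   J  J 
(> = start, * = accepting)

start=A accept=J A-0->B A-1->C B-0->D B-1->C C-0->C C-1->C D-0->C D-1->E E-0->F E-1->C F-0->G F-1->H G-0->G G-1->I H-0->J H-1->I I-0->F I-1->I J-0->J J-1->J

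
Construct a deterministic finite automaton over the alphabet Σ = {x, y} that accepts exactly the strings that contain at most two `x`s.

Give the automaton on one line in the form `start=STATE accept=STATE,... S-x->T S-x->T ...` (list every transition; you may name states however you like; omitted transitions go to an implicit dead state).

Only the number of `x`s matters, and only up to 3. Make a chain q0 → q1 → q2 → q3 advanced by each `x` (with q3 absorbing); every other symbol self-loops. The accepting set is {q0, q1, q2}.
A 4-state machine:
        x   y  
>* q0   q1  q0 
 * q1   q2  q1 
 * q2   q3  q2 
   q3   q3  q3 
(> = start, * = accepting)

start=q0 accept=q0,q1,q2 q0-x->q1 q0-y->q0 q1-x->q2 q1-y->q1 q2-x->q3 q2-y->q2 q3-x->q3 q3-y->q3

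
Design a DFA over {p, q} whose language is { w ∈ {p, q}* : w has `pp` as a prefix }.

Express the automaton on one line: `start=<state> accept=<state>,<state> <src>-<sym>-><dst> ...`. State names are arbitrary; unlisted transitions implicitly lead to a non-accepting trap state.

start=s0 accept=s2 s0-p->s1 s0-q->s3 s1-p->s2 s1-q->s3 s2-p->s2 s2-q->s2 s3-p->s3 s3-q->s3

Walk along `pp` while the input agrees: from s0 take `p` to s1, and so on. Any deviation drops to the rejecting sink s3. Once s2 is reached the prefix is confirmed and every continuation is accepted.
A 4-state machine:
        p   q  
>  s0   s1  s3 
   s1   s2  s3 
 * s2   s2  s2 
   s3   s3  s3 
(> = start, * = accepting)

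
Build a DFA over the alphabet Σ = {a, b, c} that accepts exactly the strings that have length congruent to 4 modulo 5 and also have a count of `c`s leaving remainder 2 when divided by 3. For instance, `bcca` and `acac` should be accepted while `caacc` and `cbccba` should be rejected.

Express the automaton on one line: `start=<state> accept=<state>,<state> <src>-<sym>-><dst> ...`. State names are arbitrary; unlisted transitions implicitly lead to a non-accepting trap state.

Handle the two conditions separately and then intersect. One (5 states) tracks the input length modulo 5; the other (3 states) tracks the count of `c`s modulo 3. Each combined state is a pair, one component from each; accept when both components accept.
With 15 states:
          a    b    c  
>  q0     q1   q1   q2 
   q1     q3   q3   q4 
   q2     q4   q4   q5 
   q3     q6   q6   q7 
   q4     q7   q7   q8 
   q5     q8   q8   q6 
   q6     q9   q9  q10 
   q7    q10  q10  q11 
   q8    q11  q11   q9 
   q9     q0   q0  q12 
   q10   q12  q12  q13 
 * q11   q13  q13   q0 
   q12    q2   q2  q14 
   q13   q14  q14   q1 
   q14    q5   q5   q3 
(> = start, * = accepting)

start=q0 accept=q11 q0-a->q1 q0-b->q1 q0-c->q2 q1-a->q3 q1-b->q3 q1-c->q4 q2-a->q4 q2-b->q4 q2-c->q5 q3-a->q6 q3-b->q6 q3-c->q7 q4-a->q7 q4-b->q7 q4-c->q8 q5-a->q8 q5-b->q8 q5-c->q6 q6-a->q9 q6-b->q9 q6-c->q10 q7-a->q10 q7-b->q10 q7-c->q11 q8-a->q11 q8-b->q11 q8-c->q9 q9-a->q0 q9-b->q0 q9-c->q12 q10-a->q12 q10-b->q12 q10-c->q13 q11-a->q13 q11-b->q13 q11-c->q0 q12-a->q2 q12-b->q2 q12-c->q14 q13-a->q14 q13-b->q14 q13-c->q1 q14-a->q5 q14-b->q5 q14-c->q3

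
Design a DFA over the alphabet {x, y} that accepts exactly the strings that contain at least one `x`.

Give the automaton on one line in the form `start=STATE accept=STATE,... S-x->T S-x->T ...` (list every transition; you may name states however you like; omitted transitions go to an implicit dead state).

start=S0 accept=S1,S2 S0-x->S1 S0-y->S0 S1-x->S2 S1-y->S1 S2-x->S2 S2-y->S2

Count `x`s, saturating at 2: state S0 means no `x` yet, S1 means one `x` seen, S2 means more than one. Each `x` increments (capped at S2); other symbols loop. Accept from {S1, S2}.
A 3-state machine:
        x   y  
>  S0   S1  S0 
 * S1   S2  S1 
 * S2   S2  S2 
(> = start, * = accepting)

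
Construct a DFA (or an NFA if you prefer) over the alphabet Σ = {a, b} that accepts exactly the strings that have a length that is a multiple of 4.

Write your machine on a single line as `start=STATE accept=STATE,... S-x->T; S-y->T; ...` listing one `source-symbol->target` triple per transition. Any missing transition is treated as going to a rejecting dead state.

start=S0; accept=S0; S0-a->S1; S0-b->S1; S1-a->S2; S1-b->S2; S2-a->S3; S2-b->S3; S3-a->S0; S3-b->S0

Count input length modulo 4: every symbol advances one step around the cycle S0 → S1 → S2 → S3 → S0. Accept at S0.
With 4 states:
        a   b  
>* S0   S1  S1 
   S1   S2  S2 
   S2   S3  S3 
   S3   S0  S0 
(> = start, * = accepting)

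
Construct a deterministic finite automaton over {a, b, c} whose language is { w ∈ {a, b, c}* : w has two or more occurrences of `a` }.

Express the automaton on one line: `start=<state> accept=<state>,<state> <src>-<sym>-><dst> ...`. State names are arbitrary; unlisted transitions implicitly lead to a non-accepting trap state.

start=q0 accept=q2,q3 q0-a->q1 q0-b->q0 q0-c->q0 q1-a->q2 q1-b->q1 q1-c->q1 q2-a->q3 q2-b->q2 q2-c->q2 q3-a->q3 q3-b->q3 q3-c->q3

Count `a`s, saturating at 3: states q0 through q2 mean 0 through 2 `a`s seen; q3 means more than 2. Each `a` increments (capped at q3); other symbols loop. Accept from {q2, q3}.
With 4 states:
        a   b   c  
>  q0   q1  q0  q0 
   q1   q2  q1  q1 
 * q2   q3  q2  q2 
 * q3   q3  q3  q3 
(> = start, * = accepting)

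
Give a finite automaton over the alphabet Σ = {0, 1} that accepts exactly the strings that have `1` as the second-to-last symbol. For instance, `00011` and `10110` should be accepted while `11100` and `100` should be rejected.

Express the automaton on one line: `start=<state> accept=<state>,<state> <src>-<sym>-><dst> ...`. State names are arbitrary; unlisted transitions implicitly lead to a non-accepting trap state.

start=q0 accept=q5,q6 q0-0->q1 q0-1->q2 q1-0->q3 q1-1->q4 q2-0->q5 q2-1->q6 q3-0->q3 q3-1->q4 q4-0->q5 q4-1->q6 q5-0->q3 q5-1->q4 q6-0->q5 q6-1->q6

A DFA must remember the last 2 symbols (since which symbol is second-to-last isn't known until the input ends). Use one state per possible window of the last ≤2 symbols; accept from those whose window starts with `1`.
7 states suffice.
        0   1  
>  q0   q1  q2 
   q1   q3  q4 
   q2   q5  q6 
   q3   q3  q4 
   q4   q5  q6 
 * q5   q3  q4 
 * q6   q5  q6 
(> = start, * = accepting)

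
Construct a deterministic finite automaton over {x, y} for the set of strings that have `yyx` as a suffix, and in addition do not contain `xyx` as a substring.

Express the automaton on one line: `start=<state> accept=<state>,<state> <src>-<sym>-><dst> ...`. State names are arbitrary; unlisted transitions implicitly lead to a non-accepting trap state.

start=A accept=G A-x->B A-y->C B-x->B B-y->D C-x->B C-y->E D-x->F D-y->E E-x->G E-y->E F-x->F F-y->F G-x->B G-y->D

Build one automaton per condition and run them in lockstep. The first has 4 states tracking how much of the suffix `yyx` has currently been matched; the second has 4 states tracking partial matches of the forbidden pattern `xyx`. A product state is a pair (one from each), accepting exactly when both do. After merging equivalent states the machine shrinks.
7 states suffice.
       x  y 
>  A   B  C 
   B   B  D 
   C   B  E 
   D   F  E 
   E   G  E 
   F   F  F 
 * G   B  D 
(> = start, * = accepting)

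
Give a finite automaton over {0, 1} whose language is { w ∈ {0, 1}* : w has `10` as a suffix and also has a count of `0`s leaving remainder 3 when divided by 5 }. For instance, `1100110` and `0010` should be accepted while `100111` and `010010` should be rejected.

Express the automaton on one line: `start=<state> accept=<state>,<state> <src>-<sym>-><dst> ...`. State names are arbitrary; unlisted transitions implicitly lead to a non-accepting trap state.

start=S0 accept=S11 S0-0->S1 S0-1->S2 S1-0->S3 S1-1->S4 S2-0->S5 S2-1->S2 S3-0->S6 S3-1->S7 S4-0->S8 S4-1->S4 S5-0->S3 S5-1->S4 S6-0->S9 S6-1->S10 S7-0->S11 S7-1->S7 S8-0->S6 S8-1->S7 S9-0->S0 S9-1->S12 S10-0->S13 S10-1->S10 S11-0->S9 S11-1->S10 S12-0->S14 S12-1->S12 S13-0->S0 S13-1->S12 S14-0->S1 S14-1->S2

Build one automaton per condition and run them in lockstep. The first has 3 states tracking how much of the suffix `10` has currently been matched; the second has 5 states tracking the count of `0`s modulo 5. A product state is a pair (one from each), accepting exactly when both do.
With 15 states:
          0    1  
>  S0     S1   S2 
   S1     S3   S4 
   S2     S5   S2 
   S3     S6   S7 
   S4     S8   S4 
   S5     S3   S4 
   S6     S9  S10 
   S7    S11   S7 
   S8     S6   S7 
   S9     S0  S12 
   S10   S13  S10 
 * S11    S9  S10 
   S12   S14  S12 
   S13    S0  S12 
   S14    S1   S2 
(> = start, * = accepting)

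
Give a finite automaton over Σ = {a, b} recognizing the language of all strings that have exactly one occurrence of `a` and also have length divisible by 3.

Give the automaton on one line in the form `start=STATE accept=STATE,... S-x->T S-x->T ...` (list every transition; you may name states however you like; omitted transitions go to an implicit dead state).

start=s0 accept=s6 s0-a->s1 s0-b->s2 s1-a->s3 s1-b->s4 s2-a->s4 s2-b->s5 s3-a->s3 s3-b->s3 s4-a->s3 s4-b->s6 s5-a->s6 s5-b->s0 s6-a->s3 s6-b->s1

Build one automaton per condition and run them in lockstep. One (3 states) tracks the count of `a`s, saturating at 2; the other (3 states) tracks the input length modulo 3. Each combined state is a pair, one component from each; accept when both components accept. After merging equivalent states the machine shrinks.
7 states suffice.
        a   b  
>  s0   s1  s2 
   s1   s3  s4 
   s2   s4  s5 
   s3   s3  s3 
   s4   s3  s6 
   s5   s6  s0 
 * s6   s3  s1 
(> = start, * = accepting)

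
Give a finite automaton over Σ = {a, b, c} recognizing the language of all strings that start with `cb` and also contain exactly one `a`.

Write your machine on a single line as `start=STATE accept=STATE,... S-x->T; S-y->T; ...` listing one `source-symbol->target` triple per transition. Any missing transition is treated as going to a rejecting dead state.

Handle the two conditions separately and then intersect. The first has 4 states tracking whether the input so far still matches the prefix `cb`; the second has 3 states tracking the count of `a`s, saturating at 2. A product state is a pair (one from each), accepting exactly when both do. Equivalent product states are then merged.
With 5 states:
        a   b   c  
>  q0   q1  q1  q2 
   q1   q1  q1  q1 
   q2   q1  q3  q1 
   q3   q4  q3  q3 
 * q4   q1  q4  q4 
(> = start, * = accepting)

start=q0; accept=q4; q0-a->q1; q0-b->q1; q0-c->q2; q1-a->q1; q1-b->q1; q1-c->q1; q2-a->q1; q2-b->q3; q2-c->q1; q3-a->q4; q3-b->q3; q3-c->q3; q4-a->q1; q4-b->q4; q4-c->q4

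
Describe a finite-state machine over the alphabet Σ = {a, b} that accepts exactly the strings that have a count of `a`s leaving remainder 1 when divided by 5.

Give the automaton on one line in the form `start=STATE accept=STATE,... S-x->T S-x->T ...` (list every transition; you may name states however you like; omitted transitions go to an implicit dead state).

Keep the running count of `a`s modulo 5: each `a` advances along the cycle q0 → q1 → q2 → q3 → q4 → q0 while other symbols loop. Accept at q1.
A 5-state machine:
        a   b  
>  q0   q1  q0 
 * q1   q2  q1 
   q2   q3  q2 
   q3   q4  q3 
   q4   q0  q4 
(> = start, * = accepting)

start=q0 accept=q1 q0-a->q1 q0-b->q0 q1-a->q2 q1-b->q1 q2-a->q3 q2-b->q2 q3-a->q4 q3-b->q3 q4-a->q0 q4-b->q4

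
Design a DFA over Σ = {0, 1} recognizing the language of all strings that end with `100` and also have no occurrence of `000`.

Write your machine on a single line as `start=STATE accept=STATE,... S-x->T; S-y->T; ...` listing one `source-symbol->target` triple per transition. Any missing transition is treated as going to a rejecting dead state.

Handle the two conditions separately and then intersect. One (4 states) tracks how much of the suffix `100` has currently been matched; the other (4 states) tracks partial matches of the forbidden pattern `000`. Each combined state is a pair, one component from each; accept when both components accept. After merging equivalent states the machine shrinks.
       0  1 
>  A   B  C 
   B   D  C 
   C   E  C 
   D   F  C 
   E   G  C 
   F   F  F 
 * G   F  C 
(> = start, * = accepting)

start=A; accept=G; A-0->B; A-1->C; B-0->D; B-1->C; C-0->E; C-1->C; D-0->F; D-1->C; E-0->G; E-1->C; F-0->F; F-1->F; G-0->F; G-1->C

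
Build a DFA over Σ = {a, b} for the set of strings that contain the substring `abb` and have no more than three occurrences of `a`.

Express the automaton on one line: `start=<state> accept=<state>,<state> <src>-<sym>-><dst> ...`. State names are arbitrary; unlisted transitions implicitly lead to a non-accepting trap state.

start=S0 accept=S6,S9,S10 S0-a->S1 S0-b->S0 S1-a->S2 S1-b->S3 S2-a->S4 S2-b->S5 S3-a->S2 S3-b->S6 S4-a->S7 S4-b->S8 S5-a->S4 S5-b->S9 S6-a->S9 S6-b->S6 S7-a->S7 S7-b->S7 S8-a->S7 S8-b->S10 S9-a->S10 S9-b->S9 S10-a->S7 S10-b->S10

Handle the two conditions separately and then intersect. One (4 states) tracks whether and how much of `abb` has been seen; the other (5 states) tracks the count of `a`s, saturating at 4. Each combined state is a pair, one component from each; accept when both components accept. Minimizing collapses redundant product states.
          a    b  
>  S0     S1   S0 
   S1     S2   S3 
   S2     S4   S5 
   S3     S2   S6 
   S4     S7   S8 
   S5     S4   S9 
 * S6     S9   S6 
   S7     S7   S7 
   S8     S7  S10 
 * S9    S10   S9 
 * S10    S7  S10 
(> = start, * = accepting)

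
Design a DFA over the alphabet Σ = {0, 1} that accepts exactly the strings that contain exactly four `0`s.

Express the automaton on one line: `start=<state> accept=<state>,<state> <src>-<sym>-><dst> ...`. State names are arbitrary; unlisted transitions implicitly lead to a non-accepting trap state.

start=s0 accept=s4 s0-0->s1 s0-1->s0 s1-0->s2 s1-1->s1 s2-0->s3 s2-1->s2 s3-0->s4 s3-1->s3 s4-0->s5 s4-1->s4 s5-0->s5 s5-1->s5

Count `0`s, saturating at 5: states s0 through s4 mean 0 through 4 `0`s seen; s5 means more than 4. Each `0` increments (capped at s5); other symbols loop. Accept from {s4}.
        0   1  
>  s0   s1  s0 
   s1   s2  s1 
   s2   s3  s2 
   s3   s4  s3 
 * s4   s5  s4 
   s5   s5  s5 
(> = start, * = accepting)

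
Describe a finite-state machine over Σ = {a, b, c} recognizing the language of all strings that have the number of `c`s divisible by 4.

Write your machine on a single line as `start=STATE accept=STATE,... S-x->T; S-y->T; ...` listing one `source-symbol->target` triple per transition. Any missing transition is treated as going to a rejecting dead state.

start=q0; accept=q0; q0-a->q0; q0-b->q0; q0-c->q1; q1-a->q1; q1-b->q1; q1-c->q2; q2-a->q2; q2-b->q2; q2-c->q3; q3-a->q3; q3-b->q3; q3-c->q0

The only thing that matters is how many `c`s have appeared, reduced mod 4. Use one state per residue: q0 for 0, …, q3 for 3. Reading `c` moves to the next residue; anything else stays put. q0 is accepting.
A 4-state machine:
        a   b   c  
>* q0   q0  q0  q1 
   q1   q1  q1  q2 
   q2   q2  q2  q3 
   q3   q3  q3  q0 
(> = start, * = accepting)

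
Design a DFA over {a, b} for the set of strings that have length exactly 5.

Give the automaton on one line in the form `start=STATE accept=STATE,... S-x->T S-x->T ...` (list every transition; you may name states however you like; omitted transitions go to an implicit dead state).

We only need to distinguish lengths 0, 1, …, 5, and '>5'. Chain q0 → q1 → q2 → q3 → q4 → q5 → q6 on every symbol, with q6 looping. Accepting states: {q5}.
7 states suffice.
        a   b  
>  q0   q1  q1 
   q1   q2  q2 
   q2   q3  q3 
   q3   q4  q4 
   q4   q5  q5 
 * q5   q6  q6 
   q6   q6  q6 
(> = start, * = accepting)

start=q0 accept=q5 q0-a->q1 q0-b->q1 q1-a->q2 q1-b->q2 q2-a->q3 q2-b->q3 q3-a->q4 q3-b->q4 q4-a->q5 q4-b->q5 q5-a->q6 q5-b->q6 q6-a->q6 q6-b->q6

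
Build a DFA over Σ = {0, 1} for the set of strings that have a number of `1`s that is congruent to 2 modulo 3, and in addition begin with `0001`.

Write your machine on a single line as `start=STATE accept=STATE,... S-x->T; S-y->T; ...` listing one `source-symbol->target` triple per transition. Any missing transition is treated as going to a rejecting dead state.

Run two small machines in parallel and take their product. The first has 3 states tracking the count of `1`s modulo 3; the second has 6 states tracking whether the input so far still matches the prefix `0001`. A product state is a pair (one from each), accepting exactly when both do.
10 states suffice.
        0   1  
>  q0   q1  q2 
   q1   q3  q2 
   q2   q2  q4 
   q3   q5  q2 
   q4   q4  q6 
   q5   q6  q7 
   q6   q6  q2 
   q7   q7  q8 
 * q8   q8  q9 
   q9   q9  q7 
(> = start, * = accepting)

start=q0; accept=q8; q0-0->q1; q0-1->q2; q1-0->q3; q1-1->q2; q2-0->q2; q2-1->q4; q3-0->q5; q3-1->q2; q4-0->q4; q4-1->q6; q5-0->q6; q5-1->q7; q6-0->q6; q6-1->q2; q7-0->q7; q7-1->q8; q8-0->q8; q8-1->q9; q9-0->q9; q9-1->q7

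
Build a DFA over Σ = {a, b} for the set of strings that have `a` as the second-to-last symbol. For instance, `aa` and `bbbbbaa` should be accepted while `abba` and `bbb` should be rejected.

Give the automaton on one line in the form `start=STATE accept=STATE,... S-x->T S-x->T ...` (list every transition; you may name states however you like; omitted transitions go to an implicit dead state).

Because acceptance depends on a position counted from the end, the machine has to buffer the most recent 2 symbols. Make each state the string of the last up-to-2 symbols read; on input `x` shift the window left and append `x`. Accept when the buffered window has length 2 and begins with `a`.
7 states suffice.
        a   b  
>  q0   q1  q2 
   q1   q3  q4 
   q2   q5  q6 
 * q3   q3  q4 
 * q4   q5  q6 
   q5   q3  q4 
   q6   q5  q6 
(> = start, * = accepting)

start=q0 accept=q3,q4 q0-a->q1 q0-b->q2 q1-a->q3 q1-b->q4 q2-a->q5 q2-b->q6 q3-a->q3 q3-b->q4 q4-a->q5 q4-b->q6 q5-a->q3 q5-b->q4 q6-a->q5 q6-b->q6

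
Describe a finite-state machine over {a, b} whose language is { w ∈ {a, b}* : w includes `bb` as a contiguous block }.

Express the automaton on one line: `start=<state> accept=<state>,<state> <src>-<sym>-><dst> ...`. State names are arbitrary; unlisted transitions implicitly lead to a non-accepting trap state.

States S0..S1 record the length of the longest prefix of `bb` that matches the current input suffix. Reaching S2 means `bb` has been seen, and we stay there forever. Accept from S2.
With 3 states:
        a   b  
>  S0   S0  S1 
   S1   S0  S2 
 * S2   S2  S2 
(> = start, * = accepting)

start=S0 accept=S2 S0-a->S0 S0-b->S1 S1-a->S0 S1-b->S2 S2-a->S2 S2-b->S2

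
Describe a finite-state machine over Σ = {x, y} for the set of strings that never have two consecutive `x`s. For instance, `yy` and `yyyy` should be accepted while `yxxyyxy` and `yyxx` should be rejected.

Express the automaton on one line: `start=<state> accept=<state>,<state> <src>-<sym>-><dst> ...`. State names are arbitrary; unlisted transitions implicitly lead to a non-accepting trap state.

start=S0 accept=S0,S1 S0-x->S1 S0-y->S0 S1-x->S2 S1-y->S0 S2-x->S2 S2-y->S2

This is the complement of 'contains `xx`'. Use the same substring-matching states — S0 through S2 holding how much of `xx` has just been matched — but flip the accepting set: everything except the trap S2 accepts.
With 3 states:
        x   y  
>* S0   S1  S0 
 * S1   S2  S0 
   S2   S2  S2 
(> = start, * = accepting)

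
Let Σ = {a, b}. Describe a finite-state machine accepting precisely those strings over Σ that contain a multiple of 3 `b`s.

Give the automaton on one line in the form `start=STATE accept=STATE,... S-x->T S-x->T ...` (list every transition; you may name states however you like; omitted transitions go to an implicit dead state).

Keep the running count of `b`s modulo 3: each `b` advances along the cycle s0 → s1 → s2 → s0 while other symbols loop. Accept at s0.
With 3 states:
        a   b  
>* s0   s0  s1 
   s1   s1  s2 
   s2   s2  s0 
(> = start, * = accepting)

start=s0 accept=s0 s0-a->s0 s0-b->s1 s1-a->s1 s1-b->s2 s2-a->s2 s2-b->s0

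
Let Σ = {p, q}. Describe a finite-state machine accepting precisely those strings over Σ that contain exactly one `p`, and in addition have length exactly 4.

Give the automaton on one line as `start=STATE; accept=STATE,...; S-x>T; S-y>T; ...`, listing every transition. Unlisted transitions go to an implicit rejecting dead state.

Run two small machines in parallel and take their product. The first has 3 states tracking the count of `p`s, saturating at 2; the second has 6 states tracking the input length, saturating at 5. A product state is a pair (one from each), accepting exactly when both do.
          p    q  
>  S0     S1   S2 
   S1     S3   S4 
   S2     S4   S5 
   S3     S6   S6 
   S4     S6   S7 
   S5     S7   S8 
   S6     S9   S9 
   S7     S9  S10 
   S8    S10  S11 
   S9    S12  S12 
 * S10   S12  S13 
   S11   S13  S14 
   S12   S12  S12 
   S13   S12  S13 
   S14   S13  S14 
(> = start, * = accepting)

start=S0; accept=S10; S0-p>S1; S0-q>S2; S1-p>S3; S1-q>S4; S2-p>S4; S2-q>S5; S3-p>S6; S3-q>S6; S4-p>S6; S4-q>S7; S5-p>S7; S5-q>S8; S6-p>S9; S6-q>S9; S7-p>S9; S7-q>S10; S8-p>S10; S8-q>S11; S9-p>S12; S9-q>S12; S10-p>S12; S10-q>S13; S11-p>S13; S11-q>S14; S12-p>S12; S12-q>S12; S13-p>S12; S13-q>S13; S14-p>S13; S14-q>S14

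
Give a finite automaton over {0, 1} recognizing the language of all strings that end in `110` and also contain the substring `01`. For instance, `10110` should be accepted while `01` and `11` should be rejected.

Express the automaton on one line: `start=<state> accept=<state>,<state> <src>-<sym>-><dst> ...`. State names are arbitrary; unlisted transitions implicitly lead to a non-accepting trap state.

start=s0 accept=s4 s0-0->s1 s0-1->s0 s1-0->s1 s1-1->s2 s2-0->s1 s2-1->s3 s3-0->s4 s3-1->s3 s4-0->s1 s4-1->s2

Run two small machines in parallel and take their product. One (4 states) tracks how much of the suffix `110` has currently been matched; the other (3 states) tracks whether and how much of `01` has been seen. Each combined state is a pair, one component from each; accept when both components accept. Minimizing collapses redundant product states.
        0   1  
>  s0   s1  s0 
   s1   s1  s2 
   s2   s1  s3 
   s3   s4  s3 
 * s4   s1  s2 
(> = start, * = accepting)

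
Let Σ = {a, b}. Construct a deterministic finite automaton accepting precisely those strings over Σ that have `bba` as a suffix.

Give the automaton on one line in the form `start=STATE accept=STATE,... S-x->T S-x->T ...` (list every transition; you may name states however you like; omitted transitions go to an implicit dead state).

Remember how much of `bba` the current input suffix matches. State s0 means no match yet; s1 means the last symbol is `b`; s2 means the last 2 symbols are `bb`; s3 means the last 3 symbols are `bba`. Only s3 accepts. On a mismatch, fall back to the longest proper suffix that is still a prefix of `bba`.
4 states suffice.
        a   b  
>  s0   s0  s1 
   s1   s0  s2 
   s2   s3  s2 
 * s3   s0  s1 
(> = start, * = accepting)

start=s0 accept=s3 s0-a->s0 s0-b->s1 s1-a->s0 s1-b->s2 s2-a->s3 s2-b->s2 s3-a->s0 s3-b->s1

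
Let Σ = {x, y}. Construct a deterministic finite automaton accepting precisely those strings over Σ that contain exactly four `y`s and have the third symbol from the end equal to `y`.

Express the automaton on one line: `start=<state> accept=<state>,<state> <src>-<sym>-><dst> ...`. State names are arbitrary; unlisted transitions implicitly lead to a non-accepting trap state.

Run two small machines in parallel and take their product. The first has 6 states tracking the count of `y`s, saturating at 5; the second has 15 states tracking the last 3 symbols read. A product state is a pair (one from each), accepting exactly when both do. Minimizing collapses redundant product states.
A 16-state machine:
       x  y 
>  A   A  B 
   B   B  C 
   C   D  E 
   D   D  F 
   E   G  H 
   F   G  I 
   G   J  K 
 * H   L  M 
   I   L  M 
   J   J  N 
 * K   O  M 
 * L   P  M 
   M   M  M 
   N   O  M 
   O   P  M 
 * P   M  M 
(> = start, * = accepting)

start=A accept=H,K,L,P A-x->A A-y->B B-x->B B-y->C C-x->D C-y->E D-x->D D-y->F E-x->G E-y->H F-x->G F-y->I G-x->J G-y->K H-x->L H-y->M I-x->L I-y->M J-x->J J-y->N K-x->O K-y->M L-x->P L-y->M M-x->M M-y->M N-x->O N-y->M O-x->P O-y->M P-x->M P-y->M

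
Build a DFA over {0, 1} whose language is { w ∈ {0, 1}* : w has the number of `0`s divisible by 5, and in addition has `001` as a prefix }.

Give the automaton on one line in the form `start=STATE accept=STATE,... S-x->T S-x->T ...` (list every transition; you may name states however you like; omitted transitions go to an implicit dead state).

Run two small machines in parallel and take their product. The first has 5 states tracking the count of `0`s modulo 5; the second has 5 states tracking whether the input so far still matches the prefix `001`. A product state is a pair (one from each), accepting exactly when both do. Equivalent product states are then merged.
       0  1 
>  A   B  C 
   B   D  C 
   C   C  C 
   D   C  E 
   E   F  E 
   F   G  F 
   G   H  G 
 * H   I  H 
   I   E  I 
(> = start, * = accepting)

start=A accept=H A-0->B A-1->C B-0->D B-1->C C-0->C C-1->C D-0->C D-1->E E-0->F E-1->E F-0->G F-1->F G-0->H G-1->G H-0->I H-1->H I-0->E I-1->I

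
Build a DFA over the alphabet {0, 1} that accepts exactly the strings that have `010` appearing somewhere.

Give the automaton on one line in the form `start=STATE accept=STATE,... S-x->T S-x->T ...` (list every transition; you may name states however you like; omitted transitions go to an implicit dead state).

start=S0 accept=S3 S0-0->S1 S0-1->S0 S1-0->S1 S1-1->S2 S2-0->S3 S2-1->S0 S3-0->S3 S3-1->S3

Track how much of `010` has been matched so far: state S0 is no progress, S3 is the absorbing accept state reached once `010` has occurred. Intermediate states record partial matches; on a mismatch, fall back to the longest reusable overlap.
4 states suffice.
        0   1  
>  S0   S1  S0 
   S1   S1  S2 
   S2   S3  S0 
 * S3   S3  S3 
(> = start, * = accepting)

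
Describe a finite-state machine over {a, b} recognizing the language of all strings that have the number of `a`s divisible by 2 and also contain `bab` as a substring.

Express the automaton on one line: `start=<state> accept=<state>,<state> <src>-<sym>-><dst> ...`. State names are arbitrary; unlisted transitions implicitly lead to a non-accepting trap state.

Build one automaton per condition and run them in lockstep. The first has 2 states tracking the count of `a`s modulo 2; the second has 4 states tracking whether and how much of `bab` has been seen. A product state is a pair (one from each), accepting exactly when both do.
        a   b  
>  q0   q1  q2 
   q1   q0  q3 
   q2   q4  q2 
   q3   q5  q3 
   q4   q0  q6 
   q5   q1  q7 
   q6   q7  q6 
 * q7   q6  q7 
(> = start, * = accepting)

start=q0 accept=q7 q0-a->q1 q0-b->q2 q1-a->q0 q1-b->q3 q2-a->q4 q2-b->q2 q3-a->q5 q3-b->q3 q4-a->q0 q4-b->q6 q5-a->q1 q5-b->q7 q6-a->q7 q6-b->q6 q7-a->q6 q7-b->q7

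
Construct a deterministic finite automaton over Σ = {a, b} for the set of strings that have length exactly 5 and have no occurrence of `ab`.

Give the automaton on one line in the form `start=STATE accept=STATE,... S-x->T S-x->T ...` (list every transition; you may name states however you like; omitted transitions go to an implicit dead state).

Handle the two conditions separately and then intersect. One (7 states) tracks the input length, saturating at 6; the other (3 states) tracks partial matches of the forbidden pattern `ab`. Each combined state is a pair, one component from each; accept when both components accept. Equivalent product states are then merged.
11 states suffice.
          a    b  
>  s0     s1   s2 
   s1     s3   s4 
   s2     s3   s5 
   s3     s6   s4 
   s4     s4   s4 
   s5     s6   s7 
   s6     s8   s4 
   s7     s8   s9 
   s8    s10   s4 
   s9    s10  s10 
 * s10    s4   s4 
(> = start, * = accepting)

start=s0 accept=s10 s0-a->s1 s0-b->s2 s1-a->s3 s1-b->s4 s2-a->s3 s2-b->s5 s3-a->s6 s3-b->s4 s4-a->s4 s4-b->s4 s5-a->s6 s5-b->s7 s6-a->s8 s6-b->s4 s7-a->s8 s7-b->s9 s8-a->s10 s8-b->s4 s9-a->s10 s9-b->s10 s10-a->s4 s10-b->s4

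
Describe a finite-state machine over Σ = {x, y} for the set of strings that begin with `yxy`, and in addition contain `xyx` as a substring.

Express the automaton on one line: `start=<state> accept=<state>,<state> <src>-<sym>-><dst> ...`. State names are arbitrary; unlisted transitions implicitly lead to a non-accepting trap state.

start=q0 accept=q8 q0-x->q1 q0-y->q2 q1-x->q1 q1-y->q3 q2-x->q4 q2-y->q5 q3-x->q6 q3-y->q5 q4-x->q1 q4-y->q7 q5-x->q1 q5-y->q5 q6-x->q6 q6-y->q6 q7-x->q8 q7-y->q9 q8-x->q8 q8-y->q8 q9-x->q10 q9-y->q9 q10-x->q10 q10-y->q7

Handle the two conditions separately and then intersect. One (5 states) tracks whether the input so far still matches the prefix `yxy`; the other (4 states) tracks whether and how much of `xyx` has been seen. Each combined state is a pair, one component from each; accept when both components accept.
          x    y  
>  q0     q1   q2 
   q1     q1   q3 
   q2     q4   q5 
   q3     q6   q5 
   q4     q1   q7 
   q5     q1   q5 
   q6     q6   q6 
   q7     q8   q9 
 * q8     q8   q8 
   q9    q10   q9 
   q10   q10   q7 
(> = start, * = accepting)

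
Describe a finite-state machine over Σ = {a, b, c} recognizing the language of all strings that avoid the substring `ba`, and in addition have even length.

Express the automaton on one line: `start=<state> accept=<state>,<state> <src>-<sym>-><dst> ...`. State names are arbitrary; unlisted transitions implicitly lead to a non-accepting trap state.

Build one automaton per condition and run them in lockstep. The first has 3 states tracking partial matches of the forbidden pattern `ba`; the second has 2 states tracking the input length modulo 2. A product state is a pair (one from each), accepting exactly when both do. After merging equivalent states the machine shrinks.
A 5-state machine:
        a   b   c  
>* q0   q1  q2  q1 
   q1   q0  q3  q0 
   q2   q4  q3  q0 
 * q3   q4  q2  q1 
   q4   q4  q4  q4 
(> = start, * = accepting)

start=q0 accept=q0,q3 q0-a->q1 q0-b->q2 q0-c->q1 q1-a->q0 q1-b->q3 q1-c->q0 q2-a->q4 q2-b->q3 q2-c->q0 q3-a->q4 q3-b->q2 q3-c->q1 q4-a->q4 q4-b->q4 q4-c->q4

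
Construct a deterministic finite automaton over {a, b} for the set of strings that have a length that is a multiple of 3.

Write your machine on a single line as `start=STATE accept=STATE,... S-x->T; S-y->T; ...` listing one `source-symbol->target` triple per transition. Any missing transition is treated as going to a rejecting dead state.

start=S0; accept=S0; S0-a->S1; S0-b->S1; S1-a->S2; S1-b->S2; S2-a->S0; S2-b->S0

Count input length modulo 3: every symbol advances one step around the cycle S0 → S1 → S2 → S0. Accept at S0.
With 3 states:
        a   b  
>* S0   S1  S1 
   S1   S2  S2 
   S2   S0  S0 
(> = start, * = accepting)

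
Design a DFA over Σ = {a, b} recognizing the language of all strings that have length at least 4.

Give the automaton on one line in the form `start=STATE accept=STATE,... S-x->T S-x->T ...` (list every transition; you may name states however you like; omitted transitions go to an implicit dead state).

Count input length up to 5: every symbol moves from S0 toward S5, which means 'more than 4' and absorbs. Accept from {S4, S5}.
        a   b  
>  S0   S1  S1 
   S1   S2  S2 
   S2   S3  S3 
   S3   S4  S4 
 * S4   S5  S5 
 * S5   S5  S5 
(> = start, * = accepting)

start=S0 accept=S4,S5 S0-a->S1 S0-b->S1 S1-a->S2 S1-b->S2 S2-a->S3 S2-b->S3 S3-a->S4 S3-b->S4 S4-a->S5 S4-b->S5 S5-a->S5 S5-b->S5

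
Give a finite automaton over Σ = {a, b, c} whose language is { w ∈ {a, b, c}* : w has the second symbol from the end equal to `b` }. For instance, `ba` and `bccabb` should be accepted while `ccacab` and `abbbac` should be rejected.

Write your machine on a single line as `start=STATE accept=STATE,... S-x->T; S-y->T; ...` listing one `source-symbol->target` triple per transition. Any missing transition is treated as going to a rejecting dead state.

start=q0; accept=q7,q8,q9; q0-a->q1; q0-b->q2; q0-c->q3; q1-a->q4; q1-b->q5; q1-c->q6; q2-a->q7; q2-b->q8; q2-c->q9; q3-a->q10; q3-b->q11; q3-c->q12; q4-a->q4; q4-b->q5; q4-c->q6; q5-a->q7; q5-b->q8; q5-c->q9; q6-a->q10; q6-b->q11; q6-c->q12; q7-a->q4; q7-b->q5; q7-c->q6; q8-a->q7; q8-b->q8; q8-c->q9; q9-a->q10; q9-b->q11; q9-c->q12; q10-a->q4; q10-b->q5; q10-c->q6; q11-a->q7; q11-b->q8; q11-c->q9; q12-a->q10; q12-b->q11; q12-c->q12

Because acceptance depends on a position counted from the end, the machine has to buffer the most recent 2 symbols. Make each state the string of the last up-to-2 symbols read; on input `x` shift the window left and append `x`. Accept when the buffered window has length 2 and begins with `b`.
13 states suffice.
          a    b    c  
>  q0     q1   q2   q3 
   q1     q4   q5   q6 
   q2     q7   q8   q9 
   q3    q10  q11  q12 
   q4     q4   q5   q6 
   q5     q7   q8   q9 
   q6    q10  q11  q12 
 * q7     q4   q5   q6 
 * q8     q7   q8   q9 
 * q9    q10  q11  q12 
   q10    q4   q5   q6 
   q11    q7   q8   q9 
   q12   q10  q11  q12 
(> = start, * = accepting)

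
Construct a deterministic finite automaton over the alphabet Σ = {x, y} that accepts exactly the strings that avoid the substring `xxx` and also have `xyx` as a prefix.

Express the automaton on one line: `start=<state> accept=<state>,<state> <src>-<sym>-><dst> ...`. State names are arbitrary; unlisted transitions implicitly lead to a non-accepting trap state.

Build one automaton per condition and run them in lockstep. One (4 states) tracks partial matches of the forbidden pattern `xxx`; the other (5 states) tracks whether the input so far still matches the prefix `xyx`. Each combined state is a pair, one component from each; accept when both components accept. After merging equivalent states the machine shrinks.
        x   y  
>  s0   s1  s2 
   s1   s2  s3 
   s2   s2  s2 
   s3   s4  s2 
 * s4   s5  s6 
 * s5   s2  s6 
 * s6   s4  s6 
(> = start, * = accepting)

start=s0 accept=s4,s5,s6 s0-x->s1 s0-y->s2 s1-x->s2 s1-y->s3 s2-x->s2 s2-y->s2 s3-x->s4 s3-y->s2 s4-x->s5 s4-y->s6 s5-x->s2 s5-y->s6 s6-x->s4 s6-y->s6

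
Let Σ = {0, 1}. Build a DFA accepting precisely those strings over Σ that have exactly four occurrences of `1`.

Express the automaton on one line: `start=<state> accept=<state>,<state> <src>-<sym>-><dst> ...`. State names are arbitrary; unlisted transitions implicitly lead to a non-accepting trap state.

start=S0 accept=S4 S0-0->S0 S0-1->S1 S1-0->S1 S1-1->S2 S2-0->S2 S2-1->S3 S3-0->S3 S3-1->S4 S4-0->S4 S4-1->S5 S5-0->S5 S5-1->S5

Count `1`s, saturating at 5: states S0 through S4 mean 0 through 4 `1`s seen; S5 means more than 4. Each `1` increments (capped at S5); other symbols loop. Accept from {S4}.
6 states suffice.
        0   1  
>  S0   S0  S1 
   S1   S1  S2 
   S2   S2  S3 
   S3   S3  S4 
 * S4   S4  S5 
   S5   S5  S5 
(> = start, * = accepting)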